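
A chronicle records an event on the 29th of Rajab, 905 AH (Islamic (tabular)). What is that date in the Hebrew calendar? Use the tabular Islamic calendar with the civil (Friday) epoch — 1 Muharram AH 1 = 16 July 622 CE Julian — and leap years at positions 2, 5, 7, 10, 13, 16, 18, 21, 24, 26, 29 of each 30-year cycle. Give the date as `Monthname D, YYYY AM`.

Adar 29, 5260 AM

The source date corresponds to 10 March 1500 in the proleptic Gregorian calendar (JDN 2268992).
That day falls on 29 Adar 5260 AM in the Hebrew calendar.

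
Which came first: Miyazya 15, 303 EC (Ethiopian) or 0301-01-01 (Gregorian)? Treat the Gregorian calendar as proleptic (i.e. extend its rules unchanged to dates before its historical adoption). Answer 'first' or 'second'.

Converting both to JDN: 1834750 vs 1830998; the smaller is the second.

second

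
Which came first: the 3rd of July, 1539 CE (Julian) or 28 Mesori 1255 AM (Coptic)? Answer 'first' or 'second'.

first

Converting both to JDN: 2283361 vs 2283410; the smaller is the first.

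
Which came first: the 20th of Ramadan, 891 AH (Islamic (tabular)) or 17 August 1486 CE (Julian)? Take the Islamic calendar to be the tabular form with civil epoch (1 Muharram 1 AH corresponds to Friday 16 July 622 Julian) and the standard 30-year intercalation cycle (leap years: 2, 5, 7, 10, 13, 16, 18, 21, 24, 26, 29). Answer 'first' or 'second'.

second

First date → JDN 2264081; second date → JDN 2264048.
JDN 2264048 < JDN 2264081, so the second date is earlier.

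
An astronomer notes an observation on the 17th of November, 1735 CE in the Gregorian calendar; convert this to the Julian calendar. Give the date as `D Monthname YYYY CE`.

At this point the Julian calendar is 11 days behind the Gregorian.
17 November 1735 Gregorian − 11 days → 6 November 1735 Julian.

6 November 1735 CE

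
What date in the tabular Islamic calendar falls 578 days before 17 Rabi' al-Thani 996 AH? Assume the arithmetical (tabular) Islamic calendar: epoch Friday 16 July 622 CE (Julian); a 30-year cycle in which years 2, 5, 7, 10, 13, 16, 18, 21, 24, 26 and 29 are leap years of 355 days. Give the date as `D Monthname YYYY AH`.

The starting date is JDN 2301140; 2301140 − 578 = 2300562.
JDN 2300562 corresponds to 1 Ramadan 994 AH.

1 Ramadan 994 AH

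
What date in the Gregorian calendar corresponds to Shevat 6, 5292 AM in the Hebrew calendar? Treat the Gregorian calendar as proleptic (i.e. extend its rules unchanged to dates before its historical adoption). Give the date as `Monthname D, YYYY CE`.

January 23, 1532 CE

Both dates share Julian Day Number 2280633; in the Gregorian calendar that is 23 January 1532 CE.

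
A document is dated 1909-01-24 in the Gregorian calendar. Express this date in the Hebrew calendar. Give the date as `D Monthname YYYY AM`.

2 Shevat 5669 AM

Both dates share Julian Day Number 2418331; in the Hebrew calendar that is 2 Shevat 5669 AM.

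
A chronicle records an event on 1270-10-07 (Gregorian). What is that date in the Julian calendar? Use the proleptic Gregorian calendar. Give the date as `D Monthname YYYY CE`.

At this point the Julian calendar is 7 days behind the Gregorian.
7 October 1270 Gregorian − 7 days → 30 September 1270 Julian.

30 September 1270 CE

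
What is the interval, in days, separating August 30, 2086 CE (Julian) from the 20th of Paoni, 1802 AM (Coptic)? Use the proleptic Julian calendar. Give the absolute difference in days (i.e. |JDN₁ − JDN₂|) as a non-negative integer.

77

First date → JDN 2483211; second date → JDN 2483134.
The interval is |2483211 − 2483134| = 77 days.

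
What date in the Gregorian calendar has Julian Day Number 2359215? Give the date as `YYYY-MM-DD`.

1747-03-18

JDN 2451545 is 1 Jan 2000; 2359215 is −92330 days from there.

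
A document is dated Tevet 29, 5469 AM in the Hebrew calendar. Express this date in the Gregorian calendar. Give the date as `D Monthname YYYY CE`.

Julian Day Number of the source date = 2345270.
Converting JDN 2345270 to the Gregorian calendar gives 11 January 1709 CE.

11 January 1709 CE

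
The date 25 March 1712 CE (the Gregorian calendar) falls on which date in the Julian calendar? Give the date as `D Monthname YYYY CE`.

14 March 1712 CE

The Julian–Gregorian offset here is 11 days (Julian trailing).
25 March 1712 Gregorian − 11 days → 14 March 1712 Julian.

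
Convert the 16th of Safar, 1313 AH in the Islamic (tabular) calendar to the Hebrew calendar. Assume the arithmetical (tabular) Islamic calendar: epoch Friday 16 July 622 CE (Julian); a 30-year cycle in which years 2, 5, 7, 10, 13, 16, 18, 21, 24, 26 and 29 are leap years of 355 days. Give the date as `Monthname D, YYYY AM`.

Julian Day Number of the source date = 2413414.
Converting JDN 2413414 to the Hebrew calendar gives 18 Av 5655 AM.

Av 18, 5655 AM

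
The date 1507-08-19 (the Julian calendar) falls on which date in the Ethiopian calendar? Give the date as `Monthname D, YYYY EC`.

The source date corresponds to 29 August 1507 in the proleptic Gregorian calendar (JDN 2271720).
That day falls on 26 Nehase 1499 EC in the Ethiopian calendar.

Nehase 26, 1499 EC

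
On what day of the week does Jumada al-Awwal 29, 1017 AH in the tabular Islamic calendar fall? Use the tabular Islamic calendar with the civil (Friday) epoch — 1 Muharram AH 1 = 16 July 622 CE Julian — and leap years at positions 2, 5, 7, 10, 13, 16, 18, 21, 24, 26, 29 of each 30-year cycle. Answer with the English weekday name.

Wednesday

In the Gregorian calendar this is 10 September 1608 (JDN 2308623).
JDN 2308623 mod 7 = 2, and JDN 0 was a Monday, so this is a Wednesday.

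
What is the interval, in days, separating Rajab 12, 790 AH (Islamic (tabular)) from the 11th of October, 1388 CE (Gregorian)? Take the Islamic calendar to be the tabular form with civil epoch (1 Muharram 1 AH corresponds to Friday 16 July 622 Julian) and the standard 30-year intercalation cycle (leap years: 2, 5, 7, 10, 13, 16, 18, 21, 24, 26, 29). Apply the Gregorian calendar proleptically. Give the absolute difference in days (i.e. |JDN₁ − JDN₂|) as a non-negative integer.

78

First date → JDN 2228223; second date → JDN 2228301.
The interval is |2228223 − 2228301| = 78 days.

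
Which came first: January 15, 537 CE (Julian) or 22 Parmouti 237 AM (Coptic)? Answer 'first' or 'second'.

second

The two dates have Julian Day Numbers 1917212 and 1911460 respectively.
Since 1911460 < 1917212, the second date comes first.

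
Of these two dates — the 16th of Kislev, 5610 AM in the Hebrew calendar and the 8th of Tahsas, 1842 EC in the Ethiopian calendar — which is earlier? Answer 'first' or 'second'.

First date → JDN 2396728; second date → JDN 2396743.
JDN 2396728 < JDN 2396743, so the first date is earlier.

first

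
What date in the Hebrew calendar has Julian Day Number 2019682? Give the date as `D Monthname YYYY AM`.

The proleptic Gregorian equivalent of JDN 2019682 is 7 August 817.
In the Hebrew calendar that day is 17 Av 4577 AM.

17 Av 4577 AM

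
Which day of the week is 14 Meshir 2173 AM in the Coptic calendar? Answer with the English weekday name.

Equivalently 24 February 2457 Gregorian, JDN 2618516.
Since JDN mod 7 = 5 (0 = Monday), the day is Saturday.

Saturday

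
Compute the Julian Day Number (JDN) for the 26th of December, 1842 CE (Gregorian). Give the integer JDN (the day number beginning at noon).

2394196

JDN 2451545 is 1 January 2000 CE (Gregorian); the target day is −57349 days from there, so JDN = 2394196.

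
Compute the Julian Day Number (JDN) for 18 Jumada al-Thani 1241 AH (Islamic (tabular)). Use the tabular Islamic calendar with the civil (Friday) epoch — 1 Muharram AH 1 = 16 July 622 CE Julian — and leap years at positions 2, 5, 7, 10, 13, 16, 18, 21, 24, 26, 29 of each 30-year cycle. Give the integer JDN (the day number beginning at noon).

2388020

In the Gregorian calendar the same day is 28 January 1826.
JDN 2299161 is 15 October 1582 CE (Gregorian); the target day is +88859 days from there, so JDN = 2388020.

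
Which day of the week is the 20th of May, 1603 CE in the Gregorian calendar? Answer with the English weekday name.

2306683 ≡ 1 (mod 7); counting from Monday = 0 gives Tuesday.

Tuesday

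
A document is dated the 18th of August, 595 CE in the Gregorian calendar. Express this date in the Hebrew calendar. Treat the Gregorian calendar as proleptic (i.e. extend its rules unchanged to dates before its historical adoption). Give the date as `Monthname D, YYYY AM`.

Elul 5, 4355 AM

Both dates share Julian Day Number 1938609; in the Hebrew calendar that is 5 Elul 4355 AM.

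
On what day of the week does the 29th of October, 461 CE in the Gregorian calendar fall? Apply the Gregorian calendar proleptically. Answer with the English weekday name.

Saturday

Since JDN mod 7 = 5 (0 = Monday), the day is Saturday.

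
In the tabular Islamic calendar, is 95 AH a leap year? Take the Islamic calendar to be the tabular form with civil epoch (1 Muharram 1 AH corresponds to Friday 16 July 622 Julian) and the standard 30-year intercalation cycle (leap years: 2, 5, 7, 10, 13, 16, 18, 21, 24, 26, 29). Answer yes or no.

yes

Year 95 AH is year 5 of its 30-year cycle; leap positions are 2, 5, 7, 10, 13, 16, 18, 21, 24, 26, 29, so it is a leap year (355 days).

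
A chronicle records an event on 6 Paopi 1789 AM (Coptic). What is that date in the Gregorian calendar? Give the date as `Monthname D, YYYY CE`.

October 16, 2072 CE

Julian Day Number of the source date = 2478132.
Converting JDN 2478132 to the Gregorian calendar gives 16 October 2072 CE.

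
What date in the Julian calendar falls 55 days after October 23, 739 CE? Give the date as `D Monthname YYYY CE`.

17 December 739 CE

JDN of October 23, 739 CE = 1991273.
1991273 + 55 = 1991328.
JDN 1991328 in the Julian calendar is 17 December 739 CE.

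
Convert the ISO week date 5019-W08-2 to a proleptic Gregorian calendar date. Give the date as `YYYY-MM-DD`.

ISO week 1 of 5019 is the week containing the first Thursday of 5019.
Week 8, day 2 (Tuesday) lands on 5019-02-23.

5019-02-23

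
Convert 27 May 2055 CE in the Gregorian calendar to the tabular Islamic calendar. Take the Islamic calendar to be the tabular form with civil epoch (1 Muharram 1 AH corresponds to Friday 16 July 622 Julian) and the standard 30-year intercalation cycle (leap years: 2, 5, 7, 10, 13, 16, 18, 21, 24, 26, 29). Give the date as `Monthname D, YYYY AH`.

Julian Day Number of the source date = 2471780.
Converting JDN 2471780 to the tabular Islamic calendar gives 1 Dhu al-Qa'dah 1477 AH.

Dhu al-Qa'dah 1, 1477 AH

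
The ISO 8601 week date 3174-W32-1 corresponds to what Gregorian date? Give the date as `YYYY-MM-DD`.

ISO week 1 of 3174 is the week containing the first Thursday of 3174.
Week 32, day 1 (Monday) lands on 3174-08-05.

3174-08-05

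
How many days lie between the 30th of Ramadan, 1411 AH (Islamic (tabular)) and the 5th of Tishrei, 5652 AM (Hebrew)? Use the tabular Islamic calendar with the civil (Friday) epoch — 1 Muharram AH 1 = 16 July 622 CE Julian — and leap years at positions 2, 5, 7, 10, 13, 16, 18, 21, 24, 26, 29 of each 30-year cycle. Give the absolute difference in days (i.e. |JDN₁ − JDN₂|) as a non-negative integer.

36349

First date → JDN 2448362; second date → JDN 2412013.
The interval is |2448362 − 2412013| = 36349 days.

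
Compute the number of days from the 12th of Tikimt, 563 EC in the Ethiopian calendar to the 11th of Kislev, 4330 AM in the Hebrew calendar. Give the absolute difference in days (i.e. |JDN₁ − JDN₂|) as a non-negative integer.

337

JDN of the first date = 1929532.
JDN of the second date = 1929195.
|1929195 − 1929532| = 337.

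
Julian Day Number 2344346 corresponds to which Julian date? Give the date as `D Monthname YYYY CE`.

JDN 2344346 is 2 July 1706 in the Gregorian calendar.
In the Julian calendar that day is 21 June 1706 CE.

21 June 1706 CE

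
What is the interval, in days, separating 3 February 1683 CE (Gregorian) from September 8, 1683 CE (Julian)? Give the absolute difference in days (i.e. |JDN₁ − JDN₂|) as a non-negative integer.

227

JDN of the first date = 2335797.
JDN of the second date = 2336024.
|2336024 − 2335797| = 227.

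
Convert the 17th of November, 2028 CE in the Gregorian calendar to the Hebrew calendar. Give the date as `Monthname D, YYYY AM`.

Cheshvan 28, 5789 AM

Both dates share Julian Day Number 2462093; in the Hebrew calendar that is 28 Cheshvan 5789 AM.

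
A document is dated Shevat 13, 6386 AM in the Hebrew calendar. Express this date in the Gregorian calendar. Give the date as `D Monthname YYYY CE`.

Both dates share Julian Day Number 2680219; in the Gregorian calendar that is 2 February 2626 CE.

2 February 2626 CE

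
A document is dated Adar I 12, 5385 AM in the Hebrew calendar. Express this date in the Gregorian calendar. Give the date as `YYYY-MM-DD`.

1625-02-19

Both dates share Julian Day Number 2314629; in the Gregorian calendar that is 19 February 1625 CE.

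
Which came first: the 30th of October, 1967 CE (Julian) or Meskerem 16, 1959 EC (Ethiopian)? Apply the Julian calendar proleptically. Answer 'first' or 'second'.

second

The two dates have Julian Day Numbers 2439807 and 2439395 respectively.
Since 2439395 < 2439807, the second date comes first.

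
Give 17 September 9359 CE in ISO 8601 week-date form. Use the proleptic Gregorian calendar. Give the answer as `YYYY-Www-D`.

9359-W38-1

The weekday is Monday (ISO weekday 1).
That Monday belongs to ISO week 38 of ISO year 9359.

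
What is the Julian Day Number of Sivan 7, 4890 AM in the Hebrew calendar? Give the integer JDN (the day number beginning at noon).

Equivalently 24 May 1130 (proleptic Gregorian).
JDN 2400001 is 17 November 1858 CE (Gregorian), MJD 0; the target day is −266074 days from there, so JDN = 2133927.

2133927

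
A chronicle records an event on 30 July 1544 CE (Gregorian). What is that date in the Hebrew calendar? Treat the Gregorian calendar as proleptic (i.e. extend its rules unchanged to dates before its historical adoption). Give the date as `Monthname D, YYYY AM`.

Julian Day Number of the source date = 2285205.
Converting JDN 2285205 to the Hebrew calendar gives 29 Tammuz 5304 AM.

Tammuz 29, 5304 AM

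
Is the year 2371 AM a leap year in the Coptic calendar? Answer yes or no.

2371 mod 4 = 3; in the Coptic calendar a year is leap when year mod 4 = 3, so it is a leap year.

yes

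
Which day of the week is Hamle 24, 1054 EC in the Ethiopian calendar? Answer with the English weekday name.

Thursday

Equivalently 24 July 1062 Gregorian, JDN 2109152.
JDN 2109152 mod 7 = 3, and JDN 0 was a Monday, so this is a Thursday.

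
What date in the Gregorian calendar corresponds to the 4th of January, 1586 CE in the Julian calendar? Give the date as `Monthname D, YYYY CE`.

January 14, 1586 CE

For dates in this range the Gregorian date is 10 days ahead of the Julian.
4 January 1586 Julian + 10 days → 14 January 1586 Gregorian.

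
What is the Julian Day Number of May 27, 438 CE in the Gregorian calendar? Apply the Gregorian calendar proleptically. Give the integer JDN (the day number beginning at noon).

1881183

JDN 2451545 is 1 January 2000 CE (Gregorian); the target day is −570362 days from there, so JDN = 1881183.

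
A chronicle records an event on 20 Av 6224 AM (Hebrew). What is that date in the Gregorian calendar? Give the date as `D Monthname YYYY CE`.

23 August 2464 CE

Julian Day Number of the source date = 2621253.
Converting JDN 2621253 to the Gregorian calendar gives 23 August 2464 CE.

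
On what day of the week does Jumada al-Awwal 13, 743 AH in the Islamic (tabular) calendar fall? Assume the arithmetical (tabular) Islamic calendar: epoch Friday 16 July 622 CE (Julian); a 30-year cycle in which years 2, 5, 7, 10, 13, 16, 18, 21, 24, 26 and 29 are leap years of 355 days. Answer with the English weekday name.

This is JDN 2211510 (22 October 1342 Gregorian).
2211510 ≡ 0 (mod 7); counting from Monday = 0 gives Monday.

Monday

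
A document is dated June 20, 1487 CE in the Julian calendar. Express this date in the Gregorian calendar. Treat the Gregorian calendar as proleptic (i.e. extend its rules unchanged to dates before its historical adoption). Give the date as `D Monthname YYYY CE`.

For dates in this range the Gregorian date is 9 days ahead of the Julian.
20 June 1487 Julian + 9 days → 29 June 1487 Gregorian.

29 June 1487 CE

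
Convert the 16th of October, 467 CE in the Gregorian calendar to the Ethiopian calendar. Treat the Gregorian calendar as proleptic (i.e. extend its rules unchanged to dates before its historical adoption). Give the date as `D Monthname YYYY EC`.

Both dates share Julian Day Number 1891917; in the Ethiopian calendar that is 17 Tikimt 460 EC.

17 Tikimt 460 EC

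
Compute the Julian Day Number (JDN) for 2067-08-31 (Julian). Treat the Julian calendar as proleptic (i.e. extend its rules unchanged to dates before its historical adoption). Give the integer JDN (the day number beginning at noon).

Equivalently 13 September 2067 (Gregorian).
JDN 2299161 is 15 October 1582 CE (Gregorian); the target day is +177111 days from there, so JDN = 2476272.

2476272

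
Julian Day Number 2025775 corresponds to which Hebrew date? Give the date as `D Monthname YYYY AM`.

27 Nisan 4594 AM

JDN 2025775 is 13 April 834 in the proleptic Gregorian calendar.
In the Hebrew calendar that day is 27 Nisan 4594 AM.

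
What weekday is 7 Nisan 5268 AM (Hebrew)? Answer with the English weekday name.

Wednesday

This is JDN 2271922 (18 March 1508 Gregorian).
JDN 2271922 mod 7 = 2, and JDN 0 was a Monday, so this is a Wednesday.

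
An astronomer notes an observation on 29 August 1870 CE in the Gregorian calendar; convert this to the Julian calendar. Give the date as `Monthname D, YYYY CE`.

August 17, 1870 CE

For dates in this range the Gregorian date is 12 days ahead of the Julian.
29 August 1870 Gregorian − 12 days → 17 August 1870 Julian.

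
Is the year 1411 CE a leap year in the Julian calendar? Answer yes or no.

no

1411 mod 4 = 3, so it is a common year in the Julian calendar.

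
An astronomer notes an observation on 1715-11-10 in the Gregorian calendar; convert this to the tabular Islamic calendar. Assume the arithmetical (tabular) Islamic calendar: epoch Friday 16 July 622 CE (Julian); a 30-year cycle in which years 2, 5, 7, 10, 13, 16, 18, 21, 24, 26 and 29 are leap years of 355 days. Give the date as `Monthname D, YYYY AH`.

Dhu al-Qa'dah 13, 1127 AH

Both dates share Julian Day Number 2347764; in the tabular Islamic calendar that is 13 Dhu al-Qa'dah 1127 AH.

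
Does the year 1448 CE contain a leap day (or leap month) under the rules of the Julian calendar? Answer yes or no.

yes

1448 mod 4 = 0, so it is a leap year in the Julian calendar.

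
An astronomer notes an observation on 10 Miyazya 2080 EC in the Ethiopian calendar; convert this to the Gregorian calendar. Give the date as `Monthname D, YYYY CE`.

Julian Day Number of the source date = 2483795.
Converting JDN 2483795 to the Gregorian calendar gives 18 April 2088 CE.

April 18, 2088 CE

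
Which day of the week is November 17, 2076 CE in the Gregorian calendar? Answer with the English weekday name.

Tuesday

Since JDN mod 7 = 1 (0 = Monday), the day is Tuesday.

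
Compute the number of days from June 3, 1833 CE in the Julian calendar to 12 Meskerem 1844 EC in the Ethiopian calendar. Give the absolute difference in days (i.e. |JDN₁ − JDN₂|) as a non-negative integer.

6673

First date → JDN 2390715; second date → JDN 2397388.
The interval is |2390715 − 2397388| = 6673 days.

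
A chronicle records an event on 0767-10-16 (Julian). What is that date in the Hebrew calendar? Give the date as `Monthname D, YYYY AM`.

The source date corresponds to 20 October 767 in the proleptic Gregorian calendar (JDN 2001493).
That day falls on 19 Cheshvan 4528 AM in the Hebrew calendar.

Cheshvan 19, 4528 AM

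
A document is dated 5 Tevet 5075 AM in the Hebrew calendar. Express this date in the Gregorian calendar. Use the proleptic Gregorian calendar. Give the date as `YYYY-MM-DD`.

Julian Day Number of the source date = 2201344.
Converting JDN 2201344 to the Gregorian calendar gives 22 December 1314 CE.

1314-12-22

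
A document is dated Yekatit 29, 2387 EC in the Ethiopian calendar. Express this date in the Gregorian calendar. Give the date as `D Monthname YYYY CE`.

11 March 2395 CE

Both dates share Julian Day Number 2595885; in the Gregorian calendar that is 11 March 2395 CE.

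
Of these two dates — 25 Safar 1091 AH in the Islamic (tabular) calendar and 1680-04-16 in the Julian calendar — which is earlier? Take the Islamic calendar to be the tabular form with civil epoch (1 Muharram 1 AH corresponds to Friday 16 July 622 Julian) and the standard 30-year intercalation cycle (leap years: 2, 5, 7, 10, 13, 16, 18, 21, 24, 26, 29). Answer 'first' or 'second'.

first

First date → JDN 2334754; second date → JDN 2334784.
JDN 2334754 < JDN 2334784, so the first date is earlier.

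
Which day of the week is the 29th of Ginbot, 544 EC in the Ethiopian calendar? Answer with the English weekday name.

Equivalently 26 May 552 Gregorian, JDN 1922820.
1922820 ≡ 4 (mod 7); counting from Monday = 0 gives Friday.

Friday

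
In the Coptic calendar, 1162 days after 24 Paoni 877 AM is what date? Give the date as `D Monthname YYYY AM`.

30 Mesori 880 AM

JDN of 24 Paoni 877 AM = 2145282.
2145282 + 1162 = 2146444.
JDN 2146444 in the Coptic calendar is 30 Mesori 880 AM.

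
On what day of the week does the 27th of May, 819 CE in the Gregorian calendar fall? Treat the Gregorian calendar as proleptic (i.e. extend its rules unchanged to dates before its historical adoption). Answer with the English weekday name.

2020340 ≡ 0 (mod 7); counting from Monday = 0 gives Monday.

Monday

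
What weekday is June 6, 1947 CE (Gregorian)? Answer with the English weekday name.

Since JDN mod 7 = 4 (0 = Monday), the day is Friday.

Friday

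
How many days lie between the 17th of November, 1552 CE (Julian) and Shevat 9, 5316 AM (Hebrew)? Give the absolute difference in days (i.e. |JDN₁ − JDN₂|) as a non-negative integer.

First date → JDN 2288247; second date → JDN 2289407.
The interval is |2288247 − 2289407| = 1160 days.

1160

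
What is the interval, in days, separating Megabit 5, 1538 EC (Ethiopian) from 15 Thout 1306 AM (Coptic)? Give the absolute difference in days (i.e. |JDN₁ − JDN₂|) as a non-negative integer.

JDN of the first date = 2285794.
JDN of the second date = 2301695.
|2301695 − 2285794| = 15901.

15901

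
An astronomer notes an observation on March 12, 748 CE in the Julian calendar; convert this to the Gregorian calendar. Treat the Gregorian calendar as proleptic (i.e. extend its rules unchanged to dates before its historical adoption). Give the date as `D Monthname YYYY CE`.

16 March 748 CE

The Julian–Gregorian offset here is 4 days (Julian trailing).
12 March 748 Julian + 4 days → 16 March 748 Gregorian.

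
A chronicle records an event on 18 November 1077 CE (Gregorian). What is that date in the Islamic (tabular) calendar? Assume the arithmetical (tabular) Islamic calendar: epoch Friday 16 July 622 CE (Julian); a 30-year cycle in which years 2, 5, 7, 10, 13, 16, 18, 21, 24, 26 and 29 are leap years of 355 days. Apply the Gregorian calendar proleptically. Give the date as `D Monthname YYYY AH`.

Julian Day Number of the source date = 2114748.
Converting JDN 2114748 to the tabular Islamic calendar gives 22 Rabi' al-Thani 470 AH.

22 Rabi' al-Thani 470 AH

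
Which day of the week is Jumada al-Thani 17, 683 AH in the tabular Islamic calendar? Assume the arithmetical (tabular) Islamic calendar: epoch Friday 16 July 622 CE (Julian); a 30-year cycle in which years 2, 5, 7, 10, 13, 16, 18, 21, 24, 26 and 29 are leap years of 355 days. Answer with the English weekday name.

Thursday

This is JDN 2190282 (7 September 1284 Gregorian).
Since JDN mod 7 = 3 (0 = Monday), the day is Thursday.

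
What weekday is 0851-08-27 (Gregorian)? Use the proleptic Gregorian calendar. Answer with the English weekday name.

Sunday

2032120 ≡ 6 (mod 7); counting from Monday = 0 gives Sunday.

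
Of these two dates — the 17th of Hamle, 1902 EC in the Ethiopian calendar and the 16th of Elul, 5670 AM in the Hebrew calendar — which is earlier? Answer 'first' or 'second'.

first

First date → JDN 2418877; second date → JDN 2418935.
JDN 2418877 < JDN 2418935, so the first date is earlier.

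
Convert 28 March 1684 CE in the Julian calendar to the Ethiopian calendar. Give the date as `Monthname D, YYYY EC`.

Miyazya 2, 1676 EC

Julian Day Number of the source date = 2336226.
Converting JDN 2336226 to the Ethiopian calendar gives 2 Miyazya 1676 EC.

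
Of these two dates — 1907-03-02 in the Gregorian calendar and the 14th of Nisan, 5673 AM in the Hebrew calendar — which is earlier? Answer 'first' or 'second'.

The two dates have Julian Day Numbers 2417637 and 2419879 respectively.
Since 2417637 < 2419879, the first date comes first.

first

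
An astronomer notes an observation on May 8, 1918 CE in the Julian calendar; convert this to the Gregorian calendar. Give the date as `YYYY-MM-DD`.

At this point the Julian calendar is 13 days behind the Gregorian.
8 May 1918 Julian + 13 days → 21 May 1918 Gregorian.

1918-05-21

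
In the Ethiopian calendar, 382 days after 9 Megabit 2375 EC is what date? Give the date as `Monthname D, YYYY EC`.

Megabit 25, 2376 EC

Counting 382 days forward from JDN 2591512 reaches JDN 2591894, which is Megabit 25, 2376 EC.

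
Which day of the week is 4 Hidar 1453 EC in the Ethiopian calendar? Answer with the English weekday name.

Friday

In the proleptic Gregorian calendar this is 9 November 1460 (JDN 2254627).
2254627 ≡ 4 (mod 7); counting from Monday = 0 gives Friday.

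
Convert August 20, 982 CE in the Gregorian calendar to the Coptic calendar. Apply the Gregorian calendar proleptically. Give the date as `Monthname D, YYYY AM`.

Both dates share Julian Day Number 2079960; in the Coptic calendar that is 22 Mesori 698 AM.

Mesori 22, 698 AM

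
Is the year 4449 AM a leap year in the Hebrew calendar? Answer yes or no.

Hebrew year 4449 is year 3 of its 19-year Metonic cycle; leap years are at positions 3, 6, 8, 11, 14, 17, 19, so it is a leap year (13 months).

yes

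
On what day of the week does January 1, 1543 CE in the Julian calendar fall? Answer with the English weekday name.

Monday

In the proleptic Gregorian calendar this is 11 January 1543 (JDN 2284639).
2284639 ≡ 0 (mod 7); counting from Monday = 0 gives Monday.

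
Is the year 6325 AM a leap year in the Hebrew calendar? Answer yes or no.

Hebrew year 6325 is year 17 of its 19-year Metonic cycle; leap years are at positions 3, 6, 8, 11, 14, 17, 19, so it is a leap year (13 months).

yes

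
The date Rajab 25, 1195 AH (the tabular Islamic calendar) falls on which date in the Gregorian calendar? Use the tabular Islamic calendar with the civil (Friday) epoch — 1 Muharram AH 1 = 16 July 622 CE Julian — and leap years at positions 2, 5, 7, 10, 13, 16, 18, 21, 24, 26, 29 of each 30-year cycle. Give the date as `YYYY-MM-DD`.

Both dates share Julian Day Number 2371755; in the Gregorian calendar that is 17 July 1781 CE.

1781-07-17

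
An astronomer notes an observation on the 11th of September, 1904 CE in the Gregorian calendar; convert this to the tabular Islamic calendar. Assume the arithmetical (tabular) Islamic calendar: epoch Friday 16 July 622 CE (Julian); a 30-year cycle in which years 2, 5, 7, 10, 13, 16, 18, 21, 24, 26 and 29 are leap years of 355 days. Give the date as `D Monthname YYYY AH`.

Julian Day Number of the source date = 2416735.
Converting JDN 2416735 to the tabular Islamic calendar gives 1 Rajab 1322 AH.

1 Rajab 1322 AH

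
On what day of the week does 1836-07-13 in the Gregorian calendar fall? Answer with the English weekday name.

Since JDN mod 7 = 2 (0 = Monday), the day is Wednesday.

Wednesday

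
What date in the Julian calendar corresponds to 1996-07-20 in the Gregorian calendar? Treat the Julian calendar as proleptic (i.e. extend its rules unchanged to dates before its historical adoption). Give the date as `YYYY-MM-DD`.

At this point the Julian calendar is 13 days behind the Gregorian.
20 July 1996 Gregorian − 13 days → 7 July 1996 Julian.

1996-07-07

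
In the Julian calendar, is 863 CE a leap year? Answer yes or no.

863 mod 4 = 3, so it is a common year in the Julian calendar.

no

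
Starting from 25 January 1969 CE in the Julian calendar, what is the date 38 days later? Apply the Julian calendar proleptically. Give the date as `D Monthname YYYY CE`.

The starting date is JDN 2440260; 2440260 + 38 = 2440298.
JDN 2440298 corresponds to 4 March 1969 CE.

4 March 1969 CE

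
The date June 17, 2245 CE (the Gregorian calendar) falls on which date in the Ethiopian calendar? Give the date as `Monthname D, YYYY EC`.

Sene 8, 2237 EC

Julian Day Number of the source date = 2541197.
Converting JDN 2541197 to the Ethiopian calendar gives 8 Sene 2237 EC.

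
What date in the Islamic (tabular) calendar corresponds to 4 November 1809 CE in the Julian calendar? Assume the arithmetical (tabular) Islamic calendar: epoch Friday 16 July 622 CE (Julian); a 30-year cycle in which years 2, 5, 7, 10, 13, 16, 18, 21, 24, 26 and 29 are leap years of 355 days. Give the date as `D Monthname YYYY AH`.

The source date corresponds to 16 November 1809 in the Gregorian calendar (JDN 2382103).
That day falls on 8 Shawwal 1224 AH in the tabular Islamic calendar.

8 Shawwal 1224 AH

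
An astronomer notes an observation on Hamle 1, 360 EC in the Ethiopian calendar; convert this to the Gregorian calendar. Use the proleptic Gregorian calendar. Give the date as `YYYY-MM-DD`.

Julian Day Number of the source date = 1855646.
Converting JDN 1855646 to the Gregorian calendar gives 26 June 368 CE.

0368-06-26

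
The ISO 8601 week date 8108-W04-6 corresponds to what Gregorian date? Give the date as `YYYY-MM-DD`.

8108-01-28

ISO week 1 of 8108 is the week containing the first Thursday of 8108.
Week 4, day 6 (Saturday) lands on 8108-01-28.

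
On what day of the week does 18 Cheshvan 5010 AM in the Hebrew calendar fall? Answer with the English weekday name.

Tuesday

This is JDN 2177554 (2 November 1249 Gregorian).
2177554 ≡ 1 (mod 7); counting from Monday = 0 gives Tuesday.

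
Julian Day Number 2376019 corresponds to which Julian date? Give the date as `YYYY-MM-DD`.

1793-03-09

JDN 2376019 is 20 March 1793 in the Gregorian calendar.
In the Julian calendar that day is 1793-03-09.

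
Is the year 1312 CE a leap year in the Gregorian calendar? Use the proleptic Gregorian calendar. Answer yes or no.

1312 is divisible by 4 and not by 100, so it is a leap year.

yes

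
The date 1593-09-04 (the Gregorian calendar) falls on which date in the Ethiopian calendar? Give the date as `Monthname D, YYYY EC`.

Pagume 2, 1585 EC

Both dates share Julian Day Number 2303138; in the Ethiopian calendar that is 2 Pagume 1585 EC.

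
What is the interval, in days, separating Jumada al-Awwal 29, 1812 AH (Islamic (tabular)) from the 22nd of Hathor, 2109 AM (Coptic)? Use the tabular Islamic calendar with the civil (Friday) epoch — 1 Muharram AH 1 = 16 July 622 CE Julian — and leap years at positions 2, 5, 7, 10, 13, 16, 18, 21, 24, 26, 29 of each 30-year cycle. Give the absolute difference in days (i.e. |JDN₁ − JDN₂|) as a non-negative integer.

First date → JDN 2590344; second date → JDN 2595058.
The interval is |2590344 − 2595058| = 4714 days.

4714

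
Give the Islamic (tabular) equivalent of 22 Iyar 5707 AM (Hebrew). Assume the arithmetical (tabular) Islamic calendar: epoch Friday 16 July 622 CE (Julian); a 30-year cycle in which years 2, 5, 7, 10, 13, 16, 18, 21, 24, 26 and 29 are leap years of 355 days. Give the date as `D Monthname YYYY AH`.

The source date corresponds to 12 May 1947 in the Gregorian calendar (JDN 2432318).
That day falls on 21 Jumada al-Thani 1366 AH in the tabular Islamic calendar.

21 Jumada al-Thani 1366 AH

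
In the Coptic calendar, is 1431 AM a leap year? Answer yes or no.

yes

1431 mod 4 = 3; in the Coptic calendar a year is leap when year mod 4 = 3, so it is a leap year.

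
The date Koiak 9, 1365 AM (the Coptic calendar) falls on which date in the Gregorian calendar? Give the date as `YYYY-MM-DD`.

1648-12-15

Julian Day Number of the source date = 2323329.
Converting JDN 2323329 to the Gregorian calendar gives 15 December 1648 CE.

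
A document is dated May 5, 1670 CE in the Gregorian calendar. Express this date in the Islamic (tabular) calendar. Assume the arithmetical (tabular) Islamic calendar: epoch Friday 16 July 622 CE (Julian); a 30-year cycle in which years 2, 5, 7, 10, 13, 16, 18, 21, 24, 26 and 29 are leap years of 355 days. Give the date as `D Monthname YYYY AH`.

Julian Day Number of the source date = 2331140.
Converting JDN 2331140 to the tabular Islamic calendar gives 14 Dhu al-Hijjah 1080 AH.

14 Dhu al-Hijjah 1080 AH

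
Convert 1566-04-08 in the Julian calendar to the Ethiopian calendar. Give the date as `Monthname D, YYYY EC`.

Miyazya 13, 1558 EC

The source date corresponds to 18 April 1566 in the proleptic Gregorian calendar (JDN 2293137).
That day falls on 13 Miyazya 1558 EC in the Ethiopian calendar.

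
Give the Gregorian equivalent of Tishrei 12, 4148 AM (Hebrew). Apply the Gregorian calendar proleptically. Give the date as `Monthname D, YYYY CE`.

Both dates share Julian Day Number 1862663; in the Gregorian calendar that is 12 September 387 CE.

September 12, 387 CE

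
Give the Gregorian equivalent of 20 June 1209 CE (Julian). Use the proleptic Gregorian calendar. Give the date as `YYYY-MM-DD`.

The Julian–Gregorian offset here is 7 days (Julian trailing).
20 June 1209 Julian + 7 days → 27 June 1209 Gregorian.

1209-06-27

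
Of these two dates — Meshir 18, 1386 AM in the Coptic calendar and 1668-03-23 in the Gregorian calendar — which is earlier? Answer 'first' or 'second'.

Converting both to JDN: 2331068 vs 2330367; the smaller is the second.

second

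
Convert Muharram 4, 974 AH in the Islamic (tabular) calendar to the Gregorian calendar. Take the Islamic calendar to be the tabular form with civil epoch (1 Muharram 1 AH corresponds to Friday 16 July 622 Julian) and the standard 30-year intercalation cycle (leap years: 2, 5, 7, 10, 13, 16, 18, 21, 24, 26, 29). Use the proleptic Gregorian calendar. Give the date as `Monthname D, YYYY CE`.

Julian Day Number of the source date = 2293242.
Converting JDN 2293242 to the Gregorian calendar gives 1 August 1566 CE.

August 1, 1566 CE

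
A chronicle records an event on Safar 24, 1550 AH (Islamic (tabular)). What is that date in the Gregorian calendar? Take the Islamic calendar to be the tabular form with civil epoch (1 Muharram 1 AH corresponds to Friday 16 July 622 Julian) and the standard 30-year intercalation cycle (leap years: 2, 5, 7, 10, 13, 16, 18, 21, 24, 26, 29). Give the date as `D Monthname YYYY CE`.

Both dates share Julian Day Number 2497407; in the Gregorian calendar that is 26 July 2125 CE.

26 July 2125 CE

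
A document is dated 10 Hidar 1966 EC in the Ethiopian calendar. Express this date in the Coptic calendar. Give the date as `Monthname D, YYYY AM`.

Julian Day Number of the source date = 2442006.
Converting JDN 2442006 to the Coptic calendar gives 10 Hathor 1690 AM.

Hathor 10, 1690 AM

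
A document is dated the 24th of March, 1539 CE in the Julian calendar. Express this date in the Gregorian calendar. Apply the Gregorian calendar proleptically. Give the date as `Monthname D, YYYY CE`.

The Julian–Gregorian offset here is 10 days (Julian trailing).
24 March 1539 Julian + 10 days → 3 April 1539 Gregorian.

April 3, 1539 CE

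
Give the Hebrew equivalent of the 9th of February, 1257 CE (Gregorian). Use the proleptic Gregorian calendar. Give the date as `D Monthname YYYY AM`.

17 Shevat 5017 AM

Both dates share Julian Day Number 2180210; in the Hebrew calendar that is 17 Shevat 5017 AM.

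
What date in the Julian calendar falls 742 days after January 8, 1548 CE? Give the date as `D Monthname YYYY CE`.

19 January 1550 CE

Counting 742 days forward from JDN 2286472 reaches JDN 2287214, which is 19 January 1550 CE.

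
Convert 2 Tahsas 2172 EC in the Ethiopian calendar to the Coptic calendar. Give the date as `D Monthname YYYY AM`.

Julian Day Number of the source date = 2517270.
Converting JDN 2517270 to the Coptic calendar gives 2 Koiak 1896 AM.

2 Koiak 1896 AM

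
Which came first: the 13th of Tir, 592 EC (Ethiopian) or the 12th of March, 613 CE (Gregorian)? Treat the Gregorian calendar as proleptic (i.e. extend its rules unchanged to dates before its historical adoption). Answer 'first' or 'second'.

first

Converting both to JDN: 1940216 vs 1945024; the smaller is the first.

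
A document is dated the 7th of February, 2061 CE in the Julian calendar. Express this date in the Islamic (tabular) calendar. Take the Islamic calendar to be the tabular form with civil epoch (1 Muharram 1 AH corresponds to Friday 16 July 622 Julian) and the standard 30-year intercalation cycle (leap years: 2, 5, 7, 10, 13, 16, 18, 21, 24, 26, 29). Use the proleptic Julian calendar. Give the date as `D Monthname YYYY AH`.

Julian Day Number of the source date = 2473876.
Converting JDN 2473876 to the tabular Islamic calendar gives 30 Ramadan 1483 AH.

30 Ramadan 1483 AH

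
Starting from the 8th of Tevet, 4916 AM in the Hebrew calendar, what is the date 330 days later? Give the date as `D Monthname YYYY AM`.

13 Cheshvan 4917 AM

JDN of the 8th of Tevet, 4916 AM = 2143259.
2143259 + 330 = 2143589.
JDN 2143589 in the Hebrew calendar is 13 Cheshvan 4917 AM.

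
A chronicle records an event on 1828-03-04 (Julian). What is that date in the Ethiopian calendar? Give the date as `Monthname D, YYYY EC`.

Both dates share Julian Day Number 2388798; in the Ethiopian calendar that is 8 Megabit 1820 EC.

Megabit 8, 1820 EC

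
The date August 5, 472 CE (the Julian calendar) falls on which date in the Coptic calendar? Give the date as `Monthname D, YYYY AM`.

The source date corresponds to 6 August 472 in the proleptic Gregorian calendar (JDN 1893673).
That day falls on 12 Mesori 188 AM in the Coptic calendar.

Mesori 12, 188 AM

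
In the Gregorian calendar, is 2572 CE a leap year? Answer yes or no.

yes

2572 is divisible by 4 and not by 100, so it is a leap year.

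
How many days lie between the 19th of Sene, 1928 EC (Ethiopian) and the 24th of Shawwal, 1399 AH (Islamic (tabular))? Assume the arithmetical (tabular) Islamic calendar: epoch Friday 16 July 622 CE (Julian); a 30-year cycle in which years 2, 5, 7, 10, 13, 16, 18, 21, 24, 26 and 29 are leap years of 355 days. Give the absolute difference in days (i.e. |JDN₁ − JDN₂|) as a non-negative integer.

15788

First date → JDN 2428346; second date → JDN 2444134.
The interval is |2428346 − 2444134| = 15788 days.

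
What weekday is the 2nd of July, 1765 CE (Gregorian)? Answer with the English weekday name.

Tuesday

2365896 ≡ 1 (mod 7); counting from Monday = 0 gives Tuesday.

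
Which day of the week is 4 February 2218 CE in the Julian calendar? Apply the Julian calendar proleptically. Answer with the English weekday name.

In the Gregorian calendar this is 19 February 2218 (JDN 2531217).
2531217 ≡ 3 (mod 7); counting from Monday = 0 gives Thursday.

Thursday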